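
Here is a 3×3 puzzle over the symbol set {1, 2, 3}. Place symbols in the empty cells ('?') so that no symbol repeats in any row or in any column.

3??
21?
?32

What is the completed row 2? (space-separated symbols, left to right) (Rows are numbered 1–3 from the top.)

2 1 3

(r1,c2) = 2
(r1,c3) = 1
(r2,c3) = 3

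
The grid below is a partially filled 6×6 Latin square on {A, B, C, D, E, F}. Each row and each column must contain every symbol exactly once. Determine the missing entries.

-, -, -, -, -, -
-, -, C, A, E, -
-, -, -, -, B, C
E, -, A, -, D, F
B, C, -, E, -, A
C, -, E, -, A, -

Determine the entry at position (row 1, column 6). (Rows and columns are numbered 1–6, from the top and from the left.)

E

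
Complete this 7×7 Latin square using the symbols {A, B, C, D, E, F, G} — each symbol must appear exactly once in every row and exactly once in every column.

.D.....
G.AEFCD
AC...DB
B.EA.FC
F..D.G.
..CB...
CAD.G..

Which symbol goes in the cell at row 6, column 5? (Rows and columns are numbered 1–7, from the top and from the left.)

A

(r1,c1): row 1 has {D}; column 1 has {A,B,C,F,G}, so it must be E.
(r2,c2): row 2 has {A,C,D,E,F,G}; column 2 has {A,C,D}, so it must be B.
(r3,c5): row 3 has {A,B,C,D}; column 5 has {F,G}, so it must be E.
(r4,c2): row 4 has {A,B,C,E,F}; column 2 has {A,B,C,D}, so it must be G.
(r4,c5): row 4 has {A,B,C,E,F,G}; column 5 has {E,F,G}, so it must be D.
(r5,c2): row 5 has {D,F,G}; column 2 has {A,B,C,D,G}, so it must be E.
(r5,c3): row 5 has {D,E,F,G}; column 3 has {A,C,D,E}, so it must be B.
(r5,c7): row 5 has {B,D,E,F,G}; column 7 has {B,C,D}, so it must be A.
(r6,c1): row 6 has {B,C}; column 1 has {A,B,C,E,F,G}, so it must be D.
(r6,c2): row 6 has {B,C,D}; column 2 has {A,B,C,D,E,G}, so it must be F.
(r6,c5): row 6 has {B,C,D,F}; column 5 has {D,E,F,G}, so it must be A.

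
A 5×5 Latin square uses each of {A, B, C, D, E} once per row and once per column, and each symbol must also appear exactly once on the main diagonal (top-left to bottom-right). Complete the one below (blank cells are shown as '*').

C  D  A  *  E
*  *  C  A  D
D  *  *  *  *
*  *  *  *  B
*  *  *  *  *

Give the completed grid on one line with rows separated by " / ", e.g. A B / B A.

Cell (r1,c4): row 1 has {A,C,D,E}; column 4 has {A} → B.
Cell (r5,c5): row 5 is empty so far; column 5 has {B,D,E}; the diagonal has {C} → A.
Cell (r3,c5): row 3 has {D}; column 5 has {A,B,D,E} → C.
Cell (r3,c4): row 3 has {C,D}; column 4 has {A,B} → E.
Cell (r4,c4): row 4 has {B}; column 4 has {A,B,E}; the diagonal has {A,C} → D.
Cell (r5,c4): row 5 has {A}; column 4 has {A,B,D,E} → C.
Cell (r3,c3): row 3 has {C,D,E}; column 3 has {A,C}; the diagonal has {A,C,D} → B.
Cell (r4,c3): row 4 has {B,D}; column 3 has {A,B,C} → E.
Cell (r5,c3): row 5 has {A,C}; column 3 has {A,B,C,E} → D.
Cell (r2,c2): row 2 has {A,C,D}; column 2 has {D}; the diagonal has {A,B,C,D} → E.
Cell (r3,c2): row 3 has {B,C,D,E}; column 2 has {D,E} → A.
Cell (r4,c1): row 4 has {B,D,E}; column 1 has {C,D} → A.
Cell (r4,c2): row 4 has {A,B,D,E}; column 2 has {A,D,E} → C.
Cell (r5,c2): row 5 has {A,C,D}; column 2 has {A,C,D,E} → B.
Cell (r2,c1): row 2 has {A,C,D,E}; column 1 has {A,C,D} → B.
Cell (r5,c1): row 5 has {A,B,C,D}; column 1 has {A,B,C,D} → E.

C D A B E / B E C A D / D A B E C / A C E D B / E B D C A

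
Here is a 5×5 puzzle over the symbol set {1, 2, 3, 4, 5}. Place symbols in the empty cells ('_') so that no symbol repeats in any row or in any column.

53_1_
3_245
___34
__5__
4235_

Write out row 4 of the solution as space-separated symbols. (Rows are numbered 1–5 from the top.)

1 4 5 2 3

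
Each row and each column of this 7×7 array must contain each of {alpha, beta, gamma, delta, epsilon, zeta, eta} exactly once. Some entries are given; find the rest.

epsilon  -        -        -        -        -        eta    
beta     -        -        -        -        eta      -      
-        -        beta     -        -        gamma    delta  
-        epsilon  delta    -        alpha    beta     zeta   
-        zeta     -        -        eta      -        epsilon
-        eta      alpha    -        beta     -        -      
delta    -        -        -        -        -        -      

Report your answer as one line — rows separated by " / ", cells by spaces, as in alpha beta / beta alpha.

epsilon beta zeta gamma delta alpha eta / beta delta epsilon zeta gamma eta alpha / eta alpha beta epsilon zeta gamma delta / gamma epsilon delta eta alpha beta zeta / alpha zeta gamma beta eta delta epsilon / zeta eta alpha delta beta epsilon gamma / delta gamma eta alpha epsilon zeta beta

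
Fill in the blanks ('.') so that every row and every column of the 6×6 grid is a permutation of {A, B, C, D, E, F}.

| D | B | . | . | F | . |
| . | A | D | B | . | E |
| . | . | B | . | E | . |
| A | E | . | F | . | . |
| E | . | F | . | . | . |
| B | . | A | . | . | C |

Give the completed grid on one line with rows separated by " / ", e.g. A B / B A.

(r1,c6) = A
(r2,c5) = C
(r4,c3) = C
(r6,c5) = D
(r1,c3) = E
(r1,c4) = C
(r2,c1) = F
(r3,c1) = C
(r4,c5) = B
(r4,c6) = D
(r5,c5) = A
(r5,c6) = B
(r6,c2) = F
(r6,c4) = E
(r3,c2) = D
(r3,c4) = A
(r3,c6) = F
(r5,c2) = C
(r5,c4) = D

D B E C F A / F A D B C E / C D B A E F / A E C F B D / E C F D A B / B F A E D C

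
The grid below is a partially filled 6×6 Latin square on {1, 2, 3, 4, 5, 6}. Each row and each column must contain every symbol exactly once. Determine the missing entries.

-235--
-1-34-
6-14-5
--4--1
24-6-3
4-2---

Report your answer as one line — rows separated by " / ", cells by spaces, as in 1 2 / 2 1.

1 2 3 5 6 4 / 5 1 6 3 4 2 / 6 3 1 4 2 5 / 3 6 4 2 5 1 / 2 4 5 6 1 3 / 4 5 2 1 3 6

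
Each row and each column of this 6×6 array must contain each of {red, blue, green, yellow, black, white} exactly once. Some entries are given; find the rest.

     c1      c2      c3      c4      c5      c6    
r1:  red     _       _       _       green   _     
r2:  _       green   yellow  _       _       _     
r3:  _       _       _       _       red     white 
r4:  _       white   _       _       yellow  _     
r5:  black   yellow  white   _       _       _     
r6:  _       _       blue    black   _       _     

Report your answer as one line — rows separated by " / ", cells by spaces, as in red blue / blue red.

red blue black white green yellow / white green yellow red black blue / blue black green yellow red white / green white red blue yellow black / black yellow white green blue red / yellow red blue black white green

(r1,c3) = black
(r3,c3) = green
(r4,c3) = red
(r5,c5) = blue
(r6,c2) = red
(r6,c5) = white
(r1,c2) = blue
(r1,c6) = yellow
(r2,c5) = black
(r3,c2) = black
(r6,c6) = green
(r1,c4) = white
(r5,c6) = red
(r6,c1) = yellow
(r2,c6) = blue
(r3,c1) = blue
(r3,c4) = yellow
(r4,c1) = green
(r4,c4) = blue
(r4,c6) = black
(r5,c4) = green
(r2,c1) = white
(r2,c4) = red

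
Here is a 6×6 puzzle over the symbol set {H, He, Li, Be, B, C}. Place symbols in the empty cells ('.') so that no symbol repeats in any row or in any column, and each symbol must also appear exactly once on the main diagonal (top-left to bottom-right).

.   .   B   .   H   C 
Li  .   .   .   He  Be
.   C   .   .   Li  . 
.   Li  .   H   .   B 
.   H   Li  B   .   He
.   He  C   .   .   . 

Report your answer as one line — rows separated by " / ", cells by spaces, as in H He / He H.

He Be B Li H C / Li B H C He Be / B C Be He Li H / C Li He H Be B / Be H Li B C He / H He C Be B Li

Cell (r1,c2): row 1 has {H,B,C}; column 2 has {H,He,Li,C} → Be.
Cell (r2,c2): row 2 has {He,Li,Be}; column 2 has {H,He,Li,Be,C}; the diagonal has {H} → B.
Cell (r2,c3): row 2 has {He,Li,Be,B}; column 3 has {Li,B,C} → H.
Cell (r2,c4): row 2 has {H,He,Li,Be,B}; column 4 has {H,B} → C.
Cell (r3,c6): row 3 has {Li,C}; column 6 has {He,Be,B,C} → H.
Cell (r6,c6): row 6 has {He,C}; column 6 has {H,He,Be,B,C}; the diagonal has {H,B} → Li.
Cell (r1,c1): row 1 has {H,Be,B,C}; column 1 has {Li}; the diagonal has {H,Li,B} → He.
Cell (r1,c4): row 1 has {H,He,Be,B,C}; column 4 has {H,B,C} → Li.
Cell (r3,c3): row 3 has {H,Li,C}; column 3 has {H,Li,B,C}; the diagonal has {H,He,Li,B} → Be.
Cell (r3,c4): row 3 has {H,Li,Be,C}; column 4 has {H,Li,B,C} → He.
Cell (r4,c3): row 4 has {H,Li,B}; column 3 has {H,Li,Be,B,C} → He.
Cell (r5,c5): row 5 has {H,He,Li,B}; column 5 has {H,He,Li}; the diagonal has {H,He,Li,Be,B} → C.
Cell (r6,c4): row 6 has {He,Li,C}; column 4 has {H,He,Li,B,C} → Be.
Cell (r6,c5): row 6 has {He,Li,Be,C}; column 5 has {H,He,Li,C} → B.
Cell (r3,c1): row 3 has {H,He,Li,Be,C}; column 1 has {He,Li} → B.
Cell (r4,c5): row 4 has {H,He,Li,B}; column 5 has {H,He,Li,B,C} → Be.
Cell (r5,c1): row 5 has {H,He,Li,B,C}; column 1 has {He,Li,B} → Be.
Cell (r6,c1): row 6 has {He,Li,Be,B,C}; column 1 has {He,Li,Be,B} → H.
Cell (r4,c1): row 4 has {H,He,Li,Be,B}; column 1 has {H,He,Li,Be,B} → C.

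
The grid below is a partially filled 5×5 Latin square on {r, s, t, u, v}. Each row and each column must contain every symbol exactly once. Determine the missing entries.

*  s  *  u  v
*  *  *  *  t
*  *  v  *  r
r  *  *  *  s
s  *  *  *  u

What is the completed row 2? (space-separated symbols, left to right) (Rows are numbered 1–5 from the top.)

(r1,c1) = t
(r1,c3) = r
(r3,c1) = u
(r3,c2) = t
(r3,c4) = s
(r5,c3) = t
(r2,c1) = v
(r2,c4) = r
(r4,c3) = u
(r5,c4) = v
(r2,c2) = u
(r2,c3) = s

v u s r t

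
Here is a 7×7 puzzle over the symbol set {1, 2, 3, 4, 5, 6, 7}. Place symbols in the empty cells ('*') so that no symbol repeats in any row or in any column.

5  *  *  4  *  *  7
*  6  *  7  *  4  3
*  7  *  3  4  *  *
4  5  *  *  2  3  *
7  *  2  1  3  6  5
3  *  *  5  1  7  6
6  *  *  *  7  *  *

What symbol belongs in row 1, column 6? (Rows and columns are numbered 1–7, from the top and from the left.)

2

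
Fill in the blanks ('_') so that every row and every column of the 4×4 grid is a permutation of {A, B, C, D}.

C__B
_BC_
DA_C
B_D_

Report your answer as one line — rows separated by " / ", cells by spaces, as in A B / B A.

(r1,c2) = D
(r1,c3) = A
(r2,c1) = A
(r2,c4) = D
(r3,c3) = B
(r4,c2) = C
(r4,c4) = A

C D A B / A B C D / D A B C / B C D A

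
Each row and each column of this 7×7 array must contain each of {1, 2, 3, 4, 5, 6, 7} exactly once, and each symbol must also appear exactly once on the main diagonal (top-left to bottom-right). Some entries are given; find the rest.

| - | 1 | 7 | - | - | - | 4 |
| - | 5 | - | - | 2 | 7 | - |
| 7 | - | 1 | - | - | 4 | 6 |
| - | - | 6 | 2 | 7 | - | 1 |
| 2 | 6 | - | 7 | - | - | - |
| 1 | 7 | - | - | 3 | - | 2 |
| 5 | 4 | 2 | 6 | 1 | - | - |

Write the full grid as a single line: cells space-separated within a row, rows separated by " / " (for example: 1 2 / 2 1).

3 1 7 5 6 2 4 / 6 5 4 1 2 7 3 / 7 2 1 3 5 4 6 / 4 3 6 2 7 5 1 / 2 6 3 7 4 1 5 / 1 7 5 4 3 6 2 / 5 4 2 6 1 3 7

(r2,c7) = 3
(r3,c5) = 5
(r4,c2) = 3
(r4,c6) = 5
(r5,c5) = 4
(r5,c7) = 5
(r6,c6) = 6
(r7,c6) = 3
(r7,c7) = 7
(r1,c1) = 3
(r1,c4) = 5
(r1,c5) = 6
(r1,c6) = 2
(r2,c3) = 4
(r2,c4) = 1
(r3,c2) = 2
(r3,c4) = 3
(r4,c1) = 4
(r5,c3) = 3
(r5,c6) = 1
(r6,c3) = 5
(r6,c4) = 4
(r2,c1) = 6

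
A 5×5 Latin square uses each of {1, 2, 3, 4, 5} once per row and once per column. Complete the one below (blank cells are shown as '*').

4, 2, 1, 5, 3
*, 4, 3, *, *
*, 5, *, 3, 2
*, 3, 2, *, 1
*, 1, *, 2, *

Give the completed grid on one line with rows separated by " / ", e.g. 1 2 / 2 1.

4 2 1 5 3 / 2 4 3 1 5 / 1 5 4 3 2 / 5 3 2 4 1 / 3 1 5 2 4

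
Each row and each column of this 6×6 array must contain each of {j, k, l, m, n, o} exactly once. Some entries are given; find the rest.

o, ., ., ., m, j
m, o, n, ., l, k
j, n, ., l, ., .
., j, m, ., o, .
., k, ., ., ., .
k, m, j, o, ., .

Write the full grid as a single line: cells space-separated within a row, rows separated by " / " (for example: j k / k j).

o l k n m j / m o n j l k / j n o l k m / l j m k o n / n k l m j o / k m j o n l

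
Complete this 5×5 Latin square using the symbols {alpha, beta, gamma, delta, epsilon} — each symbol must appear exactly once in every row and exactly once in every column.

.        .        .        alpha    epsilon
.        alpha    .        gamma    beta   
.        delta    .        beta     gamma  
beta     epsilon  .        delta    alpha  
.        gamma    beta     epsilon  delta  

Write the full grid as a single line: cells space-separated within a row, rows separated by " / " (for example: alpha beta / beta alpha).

gamma beta delta alpha epsilon / delta alpha epsilon gamma beta / epsilon delta alpha beta gamma / beta epsilon gamma delta alpha / alpha gamma beta epsilon delta

(r1,c2) = beta
(r4,c3) = gamma
(r5,c1) = alpha
(r1,c3) = delta
(r2,c3) = epsilon
(r3,c1) = epsilon
(r3,c3) = alpha
(r1,c1) = gamma
(r2,c1) = delta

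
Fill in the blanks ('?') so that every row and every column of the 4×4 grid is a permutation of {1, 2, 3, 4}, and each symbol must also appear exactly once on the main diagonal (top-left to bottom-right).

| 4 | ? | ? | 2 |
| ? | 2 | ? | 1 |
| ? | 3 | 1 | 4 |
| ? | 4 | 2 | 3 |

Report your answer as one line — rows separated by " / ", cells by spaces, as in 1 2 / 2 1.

4 1 3 2 / 3 2 4 1 / 2 3 1 4 / 1 4 2 3

(r1,c2) = 1
(r1,c3) = 3
(r2,c1) = 3
(r2,c3) = 4
(r3,c1) = 2
(r4,c1) = 1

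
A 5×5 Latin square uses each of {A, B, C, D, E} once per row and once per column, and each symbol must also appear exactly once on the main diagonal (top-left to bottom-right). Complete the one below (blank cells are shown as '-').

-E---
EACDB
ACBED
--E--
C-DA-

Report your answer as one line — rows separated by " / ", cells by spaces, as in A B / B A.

D E A B C / E A C D B / A C B E D / B D E C A / C B D A E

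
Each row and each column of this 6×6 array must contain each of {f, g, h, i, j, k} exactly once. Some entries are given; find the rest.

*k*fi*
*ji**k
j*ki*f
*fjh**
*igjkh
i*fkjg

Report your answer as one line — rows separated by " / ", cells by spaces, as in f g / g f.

row 1 has {f,i,k}; column 3 has {f,g,i,j,k} — only h is left for (r1,c3).
row 1 has {f,h,i,k}; column 6 has {f,g,h,k} — only j is left for (r1,c6).
row 2 has {i,j,k}; column 4 has {f,h,i,j,k} — only g is left for (r2,c4).
row 4 has {f,h,j}; column 5 has {i,j,k} — only g is left for (r4,c5).
row 4 has {f,g,h,j}; column 6 has {f,g,h,j,k} — only i is left for (r4,c6).
row 5 has {g,h,i,j,k}; column 1 has {i,j} — only f is left for (r5,c1).
row 6 has {f,g,i,j,k}; column 2 has {f,i,j,k} — only h is left for (r6,c2).
row 1 has {f,h,i,j,k}; column 1 has {f,i,j} — only g is left for (r1,c1).
row 2 has {g,i,j,k}; column 1 has {f,g,i,j} — only h is left for (r2,c1).
row 2 has {g,h,i,j,k}; column 5 has {g,i,j,k} — only f is left for (r2,c5).
row 3 has {f,i,j,k}; column 2 has {f,h,i,j,k} — only g is left for (r3,c2).
row 3 has {f,g,i,j,k}; column 5 has {f,g,i,j,k} — only h is left for (r3,c5).
row 4 has {f,g,h,i,j}; column 1 has {f,g,h,i,j} — only k is left for (r4,c1).

g k h f i j / h j i g f k / j g k i h f / k f j h g i / f i g j k h / i h f k j g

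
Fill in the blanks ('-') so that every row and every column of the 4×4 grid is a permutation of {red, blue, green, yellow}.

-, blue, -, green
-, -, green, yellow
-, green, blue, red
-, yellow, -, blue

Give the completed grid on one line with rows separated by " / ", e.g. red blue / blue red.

(r2,c2): row 2 has {green,yellow}; column 2 has {blue,green,yellow}, so it must be red.
(r3,c1): row 3 has {red,blue,green}; column 1 is empty so far, so it must be yellow.
(r4,c3): row 4 has {blue,yellow}; column 3 has {blue,green}, so it must be red.
(r1,c1): row 1 has {blue,green}; column 1 has {yellow}, so it must be red.
(r1,c3): row 1 has {red,blue,green}; column 3 has {red,blue,green}, so it must be yellow.
(r2,c1): row 2 has {red,green,yellow}; column 1 has {red,yellow}, so it must be blue.
(r4,c1): row 4 has {red,blue,yellow}; column 1 has {red,blue,yellow}, so it must be green.

red blue yellow green / blue red green yellow / yellow green blue red / green yellow red blue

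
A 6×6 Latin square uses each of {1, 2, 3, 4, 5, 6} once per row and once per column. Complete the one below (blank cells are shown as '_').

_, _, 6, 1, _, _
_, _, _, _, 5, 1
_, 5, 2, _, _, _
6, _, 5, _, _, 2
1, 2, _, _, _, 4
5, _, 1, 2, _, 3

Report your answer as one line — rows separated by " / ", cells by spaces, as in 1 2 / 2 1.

(r1,c6) = 5
(r3,c6) = 6
(r5,c3) = 3
(r5,c5) = 6
(r6,c5) = 4
(r2,c3) = 4
(r5,c4) = 5
(r6,c2) = 6
(r2,c2) = 3
(r2,c4) = 6
(r1,c2) = 4
(r2,c1) = 2
(r4,c2) = 1
(r4,c5) = 3
(r1,c1) = 3
(r1,c5) = 2
(r3,c1) = 4
(r3,c4) = 3
(r3,c5) = 1
(r4,c4) = 4

3 4 6 1 2 5 / 2 3 4 6 5 1 / 4 5 2 3 1 6 / 6 1 5 4 3 2 / 1 2 3 5 6 4 / 5 6 1 2 4 3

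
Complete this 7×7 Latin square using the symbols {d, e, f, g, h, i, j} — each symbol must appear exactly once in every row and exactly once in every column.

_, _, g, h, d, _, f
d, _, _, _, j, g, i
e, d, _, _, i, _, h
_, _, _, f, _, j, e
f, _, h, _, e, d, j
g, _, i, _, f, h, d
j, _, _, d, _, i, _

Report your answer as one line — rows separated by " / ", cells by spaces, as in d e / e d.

i j g h d e f / d h f e j g i / e d j g i f h / h i d f g j e / f g h i e d j / g e i j f h d / j f e d h i g

(r1,c1) = i
(r1,c6) = e
(r2,c4) = e
(r3,c6) = f
(r4,c1) = h
(r4,c3) = d
(r4,c5) = g
(r6,c4) = j
(r7,c5) = h
(r7,c7) = g
(r1,c2) = j
(r2,c3) = f
(r3,c3) = j
(r3,c4) = g
(r4,c2) = i
(r5,c2) = g
(r5,c4) = i
(r6,c2) = e
(r7,c2) = f
(r7,c3) = e
(r2,c2) = h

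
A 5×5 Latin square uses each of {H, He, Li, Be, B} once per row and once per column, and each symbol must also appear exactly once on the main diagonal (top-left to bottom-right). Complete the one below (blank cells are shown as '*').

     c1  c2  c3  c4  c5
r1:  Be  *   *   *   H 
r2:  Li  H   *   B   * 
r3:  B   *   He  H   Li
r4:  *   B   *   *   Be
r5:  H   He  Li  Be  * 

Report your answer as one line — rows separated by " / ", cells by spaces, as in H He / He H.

At row 1, column 2: row 1 has {H,Be}; column 2 has {H,He,B}; that leaves Li.
At row 1, column 3: row 1 has {H,Li,Be}; column 3 has {He,Li}; that leaves B.
At row 1, column 4: row 1 has {H,Li,Be,B}; column 4 has {H,Be,B}; that leaves He.
At row 2, column 3: row 2 has {H,Li,B}; column 3 has {He,Li,B}; that leaves Be.
At row 2, column 5: row 2 has {H,Li,Be,B}; column 5 has {H,Li,Be}; that leaves He.
At row 3, column 2: row 3 has {H,He,Li,B}; column 2 has {H,He,Li,B}; that leaves Be.
At row 4, column 1: row 4 has {Be,B}; column 1 has {H,Li,Be,B}; that leaves He.
At row 4, column 3: row 4 has {He,Be,B}; column 3 has {He,Li,Be,B}; that leaves H.
At row 4, column 4: row 4 has {H,He,Be,B}; column 4 has {H,He,Be,B}; the diagonal has {H,He,Be}; that leaves Li.
At row 5, column 5: row 5 has {H,He,Li,Be}; column 5 has {H,He,Li,Be}; the diagonal has {H,He,Li,Be}; that leaves B.

Be Li B He H / Li H Be B He / B Be He H Li / He B H Li Be / H He Li Be B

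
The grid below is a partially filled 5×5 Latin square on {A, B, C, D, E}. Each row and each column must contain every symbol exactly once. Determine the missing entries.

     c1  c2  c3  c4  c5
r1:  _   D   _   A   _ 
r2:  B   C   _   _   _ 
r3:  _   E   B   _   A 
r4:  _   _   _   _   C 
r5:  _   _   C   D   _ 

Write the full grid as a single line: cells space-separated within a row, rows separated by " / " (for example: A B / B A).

C D E A B / B C A E D / D E B C A / E A D B C / A B C D E

row 1 has {A,D}; column 3 has {B,C} — only E is left for (r1,c3).
row 1 has {A,D,E}; column 5 has {A,C} — only B is left for (r1,c5).
row 2 has {B,C}; column 4 has {A,D} — only E is left for (r2,c4).
row 2 has {B,C,E}; column 5 has {A,B,C} — only D is left for (r2,c5).
row 3 has {A,B,E}; column 4 has {A,D,E} — only C is left for (r3,c4).
row 4 has {C}; column 4 has {A,C,D,E} — only B is left for (r4,c4).
row 5 has {C,D}; column 5 has {A,B,C,D} — only E is left for (r5,c5).
row 1 has {A,B,D,E}; column 1 has {B} — only C is left for (r1,c1).
row 2 has {B,C,D,E}; column 3 has {B,C,E} — only A is left for (r2,c3).
row 3 has {A,B,C,E}; column 1 has {B,C} — only D is left for (r3,c1).
row 4 has {B,C}; column 2 has {C,D,E} — only A is left for (r4,c2).
row 4 has {A,B,C}; column 3 has {A,B,C,E} — only D is left for (r4,c3).
row 5 has {C,D,E}; column 1 has {B,C,D} — only A is left for (r5,c1).
row 5 has {A,C,D,E}; column 2 has {A,C,D,E} — only B is left for (r5,c2).
row 4 has {A,B,C,D}; column 1 has {A,B,C,D} — only E is left for (r4,c1).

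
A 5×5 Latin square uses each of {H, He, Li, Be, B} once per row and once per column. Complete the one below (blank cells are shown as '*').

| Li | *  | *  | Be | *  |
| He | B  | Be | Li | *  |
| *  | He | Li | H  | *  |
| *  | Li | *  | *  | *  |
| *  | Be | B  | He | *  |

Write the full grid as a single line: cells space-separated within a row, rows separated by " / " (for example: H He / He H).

Li H He Be B / He B Be Li H / B He Li H Be / Be Li H B He / H Be B He Li

At row 1, column 2: row 1 has {Li,Be}; column 2 has {He,Li,Be,B}; that leaves H.
At row 1, column 3: row 1 has {H,Li,Be}; column 3 has {Li,Be,B}; that leaves He.
At row 1, column 5: row 1 has {H,He,Li,Be}; column 5 is empty so far; that leaves B.
At row 2, column 5: row 2 has {He,Li,Be,B}; column 5 has {B}; that leaves H.
At row 3, column 5: row 3 has {H,He,Li}; column 5 has {H,B}; that leaves Be.
At row 4, column 3: row 4 has {Li}; column 3 has {He,Li,Be,B}; that leaves H.
At row 4, column 4: row 4 has {H,Li}; column 4 has {H,He,Li,Be}; that leaves B.
At row 4, column 5: row 4 has {H,Li,B}; column 5 has {H,Be,B}; that leaves He.
At row 5, column 1: row 5 has {He,Be,B}; column 1 has {He,Li}; that leaves H.
At row 5, column 5: row 5 has {H,He,Be,B}; column 5 has {H,He,Be,B}; that leaves Li.
At row 3, column 1: row 3 has {H,He,Li,Be}; column 1 has {H,He,Li}; that leaves B.
At row 4, column 1: row 4 has {H,He,Li,B}; column 1 has {H,He,Li,B}; that leaves Be.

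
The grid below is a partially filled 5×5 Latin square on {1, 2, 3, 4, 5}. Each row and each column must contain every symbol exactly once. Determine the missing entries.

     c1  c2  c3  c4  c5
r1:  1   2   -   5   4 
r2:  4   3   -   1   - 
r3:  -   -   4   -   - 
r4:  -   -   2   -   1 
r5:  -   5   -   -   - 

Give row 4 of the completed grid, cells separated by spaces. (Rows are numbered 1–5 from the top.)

5 4 2 3 1

(r1,c3) = 3
(r2,c3) = 5
(r2,c5) = 2
(r3,c2) = 1
(r4,c2) = 4
(r4,c4) = 3
(r5,c3) = 1
(r5,c5) = 3
(r3,c4) = 2
(r3,c5) = 5
(r4,c1) = 5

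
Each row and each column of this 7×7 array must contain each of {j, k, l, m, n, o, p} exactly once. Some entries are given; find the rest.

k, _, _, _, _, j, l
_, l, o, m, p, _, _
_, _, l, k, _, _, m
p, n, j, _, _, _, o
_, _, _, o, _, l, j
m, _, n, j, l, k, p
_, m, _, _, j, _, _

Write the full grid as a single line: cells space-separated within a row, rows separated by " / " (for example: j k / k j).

k p m n o j l / j l o m p n k / o j l k n p m / p n j l k m o / n k p o m l j / m o n j l k p / l m k p j o n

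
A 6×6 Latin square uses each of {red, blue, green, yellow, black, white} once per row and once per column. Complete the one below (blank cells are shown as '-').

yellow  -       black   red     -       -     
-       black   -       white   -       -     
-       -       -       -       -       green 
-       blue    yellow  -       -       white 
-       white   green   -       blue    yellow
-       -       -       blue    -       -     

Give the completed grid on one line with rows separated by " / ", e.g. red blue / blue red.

yellow green black red white blue / green black blue white yellow red / blue red white yellow black green / black blue yellow green red white / red white green black blue yellow / white yellow red blue green black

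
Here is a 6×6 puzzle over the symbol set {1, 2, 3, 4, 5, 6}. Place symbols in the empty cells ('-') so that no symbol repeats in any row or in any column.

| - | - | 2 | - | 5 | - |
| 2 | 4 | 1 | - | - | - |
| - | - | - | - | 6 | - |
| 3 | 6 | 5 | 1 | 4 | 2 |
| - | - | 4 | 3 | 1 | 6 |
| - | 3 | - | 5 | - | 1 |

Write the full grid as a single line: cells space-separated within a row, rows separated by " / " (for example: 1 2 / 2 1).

6 1 2 4 5 3 / 2 4 1 6 3 5 / 1 5 3 2 6 4 / 3 6 5 1 4 2 / 5 2 4 3 1 6 / 4 3 6 5 2 1

Cell (r1,c2): row 1 has {2,5}; column 2 has {3,4,6} → 1.
Cell (r2,c4): row 2 has {1,2,4}; column 4 has {1,3,5} → 6.
Cell (r2,c5): row 2 has {1,2,4,6}; column 5 has {1,4,5,6} → 3.
Cell (r2,c6): row 2 has {1,2,3,4,6}; column 6 has {1,2,6} → 5.
Cell (r3,c3): row 3 has {6}; column 3 has {1,2,4,5} → 3.
Cell (r3,c6): row 3 has {3,6}; column 6 has {1,2,5,6} → 4.
Cell (r5,c1): row 5 has {1,3,4,6}; column 1 has {2,3} → 5.
Cell (r5,c2): row 5 has {1,3,4,5,6}; column 2 has {1,3,4,6} → 2.
Cell (r6,c3): row 6 has {1,3,5}; column 3 has {1,2,3,4,5} → 6.
Cell (r6,c5): row 6 has {1,3,5,6}; column 5 has {1,3,4,5,6} → 2.
Cell (r1,c4): row 1 has {1,2,5}; column 4 has {1,3,5,6} → 4.
Cell (r1,c6): row 1 has {1,2,4,5}; column 6 has {1,2,4,5,6} → 3.
Cell (r3,c1): row 3 has {3,4,6}; column 1 has {2,3,5} → 1.
Cell (r3,c2): row 3 has {1,3,4,6}; column 2 has {1,2,3,4,6} → 5.
Cell (r3,c4): row 3 has {1,3,4,5,6}; column 4 has {1,3,4,5,6} → 2.
Cell (r6,c1): row 6 has {1,2,3,5,6}; column 1 has {1,2,3,5} → 4.
Cell (r1,c1): row 1 has {1,2,3,4,5}; column 1 has {1,2,3,4,5} → 6.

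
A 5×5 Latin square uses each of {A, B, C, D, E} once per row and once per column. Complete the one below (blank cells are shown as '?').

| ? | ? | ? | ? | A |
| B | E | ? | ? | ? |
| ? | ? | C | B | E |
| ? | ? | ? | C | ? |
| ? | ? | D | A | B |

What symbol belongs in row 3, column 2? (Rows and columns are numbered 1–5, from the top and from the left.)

A

(r2,c3) = A
(r2,c4) = D
(r2,c5) = C
(r4,c5) = D
(r5,c2) = C
(r1,c4) = E
(r5,c1) = E
(r1,c3) = B
(r4,c1) = A
(r4,c2) = B
(r4,c3) = E
(r1,c2) = D
(r3,c1) = D
(r3,c2) = A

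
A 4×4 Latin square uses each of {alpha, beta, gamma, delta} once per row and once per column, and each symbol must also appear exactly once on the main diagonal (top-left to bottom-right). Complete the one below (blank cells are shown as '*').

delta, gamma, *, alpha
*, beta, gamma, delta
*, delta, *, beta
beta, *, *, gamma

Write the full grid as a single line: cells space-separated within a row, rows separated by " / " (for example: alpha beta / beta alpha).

delta gamma beta alpha / alpha beta gamma delta / gamma delta alpha beta / beta alpha delta gamma

(r1,c3) = beta
(r2,c1) = alpha
(r3,c1) = gamma
(r3,c3) = alpha
(r4,c2) = alpha
(r4,c3) = delta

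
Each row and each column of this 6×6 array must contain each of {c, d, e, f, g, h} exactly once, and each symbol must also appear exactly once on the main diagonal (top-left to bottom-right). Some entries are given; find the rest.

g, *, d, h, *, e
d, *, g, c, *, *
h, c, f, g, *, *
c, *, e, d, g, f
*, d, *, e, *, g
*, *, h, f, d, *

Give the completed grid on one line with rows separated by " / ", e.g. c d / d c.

g f d h c e / d e g c f h / h c f g e d / c h e d g f / f d c e h g / e g h f d c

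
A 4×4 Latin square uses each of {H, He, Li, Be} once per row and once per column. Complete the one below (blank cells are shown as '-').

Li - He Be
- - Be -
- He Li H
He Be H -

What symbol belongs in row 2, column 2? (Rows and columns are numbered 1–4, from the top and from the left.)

Li

(r1,c2) = H
(r2,c1) = H
(r2,c2) = Li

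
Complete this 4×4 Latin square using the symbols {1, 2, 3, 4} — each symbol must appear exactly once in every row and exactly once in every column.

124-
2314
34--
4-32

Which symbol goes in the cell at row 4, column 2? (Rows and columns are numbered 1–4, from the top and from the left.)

At row 1, column 4: row 1 has {1,2,4}; column 4 has {2,4}; that leaves 3.
At row 3, column 3: row 3 has {3,4}; column 3 has {1,3,4}; that leaves 2.
At row 3, column 4: row 3 has {2,3,4}; column 4 has {2,3,4}; that leaves 1.
At row 4, column 2: row 4 has {2,3,4}; column 2 has {2,3,4}; that leaves 1.

1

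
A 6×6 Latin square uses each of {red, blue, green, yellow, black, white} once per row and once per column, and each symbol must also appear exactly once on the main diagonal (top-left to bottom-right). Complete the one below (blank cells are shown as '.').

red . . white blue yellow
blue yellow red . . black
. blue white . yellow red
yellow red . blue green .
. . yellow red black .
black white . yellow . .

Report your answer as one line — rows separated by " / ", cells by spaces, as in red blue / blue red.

red black green white blue yellow / blue yellow red green white black / green blue white black yellow red / yellow red black blue green white / white green yellow red black blue / black white blue yellow red green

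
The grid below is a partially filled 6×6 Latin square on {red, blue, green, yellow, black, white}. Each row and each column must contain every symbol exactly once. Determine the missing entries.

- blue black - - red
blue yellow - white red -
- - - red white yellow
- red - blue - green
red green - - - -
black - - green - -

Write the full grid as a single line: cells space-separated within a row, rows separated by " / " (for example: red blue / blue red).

row 1 has {red,blue,black}; column 4 has {red,blue,green,white} — only yellow is left for (r1,c4).
row 1 has {red,blue,yellow,black}; column 5 has {red,white} — only green is left for (r1,c5).
row 2 has {red,blue,yellow,white}; column 3 has {black} — only green is left for (r2,c3).
row 2 has {red,blue,green,yellow,white}; column 6 has {red,green,yellow} — only black is left for (r2,c6).
row 3 has {red,yellow,white}; column 1 has {red,blue,black} — only green is left for (r3,c1).
row 3 has {red,green,yellow,white}; column 2 has {red,blue,green,yellow} — only black is left for (r3,c2).
row 3 has {red,green,yellow,black,white}; column 3 has {green,black} — only blue is left for (r3,c3).
row 5 has {red,green}; column 4 has {red,blue,green,yellow,white} — only black is left for (r5,c4).
row 6 has {green,black}; column 2 has {red,blue,green,yellow,black} — only white is left for (r6,c2).
row 6 has {green,black,white}; column 6 has {red,green,yellow,black} — only blue is left for (r6,c6).
row 1 has {red,blue,green,yellow,black}; column 1 has {red,blue,green,black} — only white is left for (r1,c1).
row 4 has {red,blue,green}; column 1 has {red,blue,green,black,white} — only yellow is left for (r4,c1).
row 4 has {red,blue,green,yellow}; column 3 has {blue,green,black} — only white is left for (r4,c3).
row 4 has {red,blue,green,yellow,white}; column 5 has {red,green,white} — only black is left for (r4,c5).
row 5 has {red,green,black}; column 3 has {blue,green,black,white} — only yellow is left for (r5,c3).
row 5 has {red,green,yellow,black}; column 5 has {red,green,black,white} — only blue is left for (r5,c5).
row 5 has {red,blue,green,yellow,black}; column 6 has {red,blue,green,yellow,black} — only white is left for (r5,c6).
row 6 has {blue,green,black,white}; column 3 has {blue,green,yellow,black,white} — only red is left for (r6,c3).
row 6 has {red,blue,green,black,white}; column 5 has {red,blue,green,black,white} — only yellow is left for (r6,c5).

white blue black yellow green red / blue yellow green white red black / green black blue red white yellow / yellow red white blue black green / red green yellow black blue white / black white red green yellow blue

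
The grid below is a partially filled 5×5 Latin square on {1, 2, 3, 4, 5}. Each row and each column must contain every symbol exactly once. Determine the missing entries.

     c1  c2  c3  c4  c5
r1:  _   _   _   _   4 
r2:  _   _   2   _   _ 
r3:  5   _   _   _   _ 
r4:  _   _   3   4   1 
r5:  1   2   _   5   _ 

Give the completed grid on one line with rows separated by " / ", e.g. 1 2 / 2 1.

Cell (r4,c1): row 4 has {1,3,4}; column 1 has {1,5} → 2.
Cell (r4,c2): row 4 has {1,2,3,4}; column 2 has {2} → 5.
Cell (r5,c3): row 5 has {1,2,5}; column 3 has {2,3} → 4.
Cell (r5,c5): row 5 has {1,2,4,5}; column 5 has {1,4} → 3.
Cell (r1,c1): row 1 has {4}; column 1 has {1,2,5} → 3.
Cell (r1,c2): row 1 has {3,4}; column 2 has {2,5} → 1.
Cell (r1,c3): row 1 has {1,3,4}; column 3 has {2,3,4} → 5.
Cell (r1,c4): row 1 has {1,3,4,5}; column 4 has {4,5} → 2.
Cell (r2,c1): row 2 has {2}; column 1 has {1,2,3,5} → 4.
Cell (r2,c2): row 2 has {2,4}; column 2 has {1,2,5} → 3.
Cell (r2,c4): row 2 has {2,3,4}; column 4 has {2,4,5} → 1.
Cell (r2,c5): row 2 has {1,2,3,4}; column 5 has {1,3,4} → 5.
Cell (r3,c2): row 3 has {5}; column 2 has {1,2,3,5} → 4.
Cell (r3,c3): row 3 has {4,5}; column 3 has {2,3,4,5} → 1.
Cell (r3,c4): row 3 has {1,4,5}; column 4 has {1,2,4,5} → 3.
Cell (r3,c5): row 3 has {1,3,4,5}; column 5 has {1,3,4,5} → 2.

3 1 5 2 4 / 4 3 2 1 5 / 5 4 1 3 2 / 2 5 3 4 1 / 1 2 4 5 3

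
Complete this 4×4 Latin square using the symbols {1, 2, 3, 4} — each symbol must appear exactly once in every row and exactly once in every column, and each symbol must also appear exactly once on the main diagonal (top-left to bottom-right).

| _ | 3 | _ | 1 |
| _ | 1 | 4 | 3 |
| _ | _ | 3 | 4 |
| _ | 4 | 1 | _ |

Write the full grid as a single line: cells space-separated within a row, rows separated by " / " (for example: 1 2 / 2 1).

4 3 2 1 / 2 1 4 3 / 1 2 3 4 / 3 4 1 2

Cell (r1,c3): row 1 has {1,3}; column 3 has {1,3,4} → 2.
Cell (r2,c1): row 2 has {1,3,4}; column 1 is empty so far → 2.
Cell (r3,c1): row 3 has {3,4}; column 1 has {2} → 1.
Cell (r3,c2): row 3 has {1,3,4}; column 2 has {1,3,4} → 2.
Cell (r4,c1): row 4 has {1,4}; column 1 has {1,2} → 3.
Cell (r4,c4): row 4 has {1,3,4}; column 4 has {1,3,4}; the diagonal has {1,3} → 2.
Cell (r1,c1): row 1 has {1,2,3}; column 1 has {1,2,3}; the diagonal has {1,2,3} → 4.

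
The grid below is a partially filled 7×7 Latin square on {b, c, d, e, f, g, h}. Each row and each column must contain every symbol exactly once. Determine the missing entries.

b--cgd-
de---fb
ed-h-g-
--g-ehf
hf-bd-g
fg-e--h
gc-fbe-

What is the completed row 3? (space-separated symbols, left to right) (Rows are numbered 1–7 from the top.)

e d b h f g c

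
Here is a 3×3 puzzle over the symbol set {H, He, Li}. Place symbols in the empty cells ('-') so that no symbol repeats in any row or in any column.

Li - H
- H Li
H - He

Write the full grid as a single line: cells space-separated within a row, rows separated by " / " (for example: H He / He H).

Li He H / He H Li / H Li He

row 1 has {H,Li}; column 2 has {H} — only He is left for (r1,c2).
row 2 has {H,Li}; column 1 has {H,Li} — only He is left for (r2,c1).
row 3 has {H,He}; column 2 has {H,He} — only Li is left for (r3,c2).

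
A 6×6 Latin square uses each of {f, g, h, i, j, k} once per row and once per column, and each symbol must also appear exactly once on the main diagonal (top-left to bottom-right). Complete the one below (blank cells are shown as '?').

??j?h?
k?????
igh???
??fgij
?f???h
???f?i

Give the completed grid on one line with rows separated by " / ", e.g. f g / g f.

f i j k h g / k j i h g f / i g h j f k / h k f g i j / j f g i k h / g h k f j i

Cell (r1,c1): row 1 has {h,j}; column 1 has {i,k}; the diagonal has {g,h,i} → f.
Cell (r2,c2): row 2 has {k}; column 2 has {f,g}; the diagonal has {f,g,h,i} → j.
Cell (r4,c1): row 4 has {f,g,i,j}; column 1 has {f,i,k} → h.
Cell (r4,c2): row 4 has {f,g,h,i,j}; column 2 has {f,g,j} → k.
Cell (r5,c5): row 5 has {f,h}; column 5 has {h,i}; the diagonal has {f,g,h,i,j} → k.
Cell (r6,c2): row 6 has {f,i}; column 2 has {f,g,j,k} → h.
Cell (r1,c2): row 1 has {f,h,j}; column 2 has {f,g,h,j,k} → i.
Cell (r1,c4): row 1 has {f,h,i,j}; column 4 has {f,g} → k.
Cell (r1,c6): row 1 has {f,h,i,j,k}; column 6 has {h,i,j} → g.
Cell (r2,c6): row 2 has {j,k}; column 6 has {g,h,i,j} → f.
Cell (r3,c4): row 3 has {g,h,i}; column 4 has {f,g,k} → j.
Cell (r3,c5): row 3 has {g,h,i,j}; column 5 has {h,i,k} → f.
Cell (r3,c6): row 3 has {f,g,h,i,j}; column 6 has {f,g,h,i,j} → k.
Cell (r5,c4): row 5 has {f,h,k}; column 4 has {f,g,j,k} → i.
Cell (r2,c4): row 2 has {f,j,k}; column 4 has {f,g,i,j,k} → h.
Cell (r2,c5): row 2 has {f,h,j,k}; column 5 has {f,h,i,k} → g.
Cell (r5,c3): row 5 has {f,h,i,k}; column 3 has {f,h,j} → g.
Cell (r6,c3): row 6 has {f,h,i}; column 3 has {f,g,h,j} → k.
Cell (r6,c5): row 6 has {f,h,i,k}; column 5 has {f,g,h,i,k} → j.
Cell (r2,c3): row 2 has {f,g,h,j,k}; column 3 has {f,g,h,j,k} → i.
Cell (r5,c1): row 5 has {f,g,h,i,k}; column 1 has {f,h,i,k} → j.
Cell (r6,c1): row 6 has {f,h,i,j,k}; column 1 has {f,h,i,j,k} → g.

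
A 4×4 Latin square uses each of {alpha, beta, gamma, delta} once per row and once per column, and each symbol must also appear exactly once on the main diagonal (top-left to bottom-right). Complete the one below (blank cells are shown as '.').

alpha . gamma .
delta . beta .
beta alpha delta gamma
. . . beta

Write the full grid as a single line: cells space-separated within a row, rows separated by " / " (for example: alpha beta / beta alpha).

Cell (r1,c4): row 1 has {alpha,gamma}; column 4 has {beta,gamma} → delta.
Cell (r2,c2): row 2 has {beta,delta}; column 2 has {alpha}; the diagonal has {alpha,beta,delta} → gamma.
Cell (r2,c4): row 2 has {beta,gamma,delta}; column 4 has {beta,gamma,delta} → alpha.
Cell (r4,c1): row 4 has {beta}; column 1 has {alpha,beta,delta} → gamma.
Cell (r4,c2): row 4 has {beta,gamma}; column 2 has {alpha,gamma} → delta.
Cell (r4,c3): row 4 has {beta,gamma,delta}; column 3 has {beta,gamma,delta} → alpha.
Cell (r1,c2): row 1 has {alpha,gamma,delta}; column 2 has {alpha,gamma,delta} → beta.

alpha beta gamma delta / delta gamma beta alpha / beta alpha delta gamma / gamma delta alpha beta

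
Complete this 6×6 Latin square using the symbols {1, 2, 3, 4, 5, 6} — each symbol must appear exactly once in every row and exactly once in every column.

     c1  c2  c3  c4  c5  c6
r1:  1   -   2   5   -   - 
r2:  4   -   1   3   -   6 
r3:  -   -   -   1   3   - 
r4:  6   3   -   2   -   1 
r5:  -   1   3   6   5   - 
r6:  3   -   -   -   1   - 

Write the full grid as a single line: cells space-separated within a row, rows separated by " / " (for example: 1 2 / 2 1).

1 4 2 5 6 3 / 4 5 1 3 2 6 / 5 6 4 1 3 2 / 6 3 5 2 4 1 / 2 1 3 6 5 4 / 3 2 6 4 1 5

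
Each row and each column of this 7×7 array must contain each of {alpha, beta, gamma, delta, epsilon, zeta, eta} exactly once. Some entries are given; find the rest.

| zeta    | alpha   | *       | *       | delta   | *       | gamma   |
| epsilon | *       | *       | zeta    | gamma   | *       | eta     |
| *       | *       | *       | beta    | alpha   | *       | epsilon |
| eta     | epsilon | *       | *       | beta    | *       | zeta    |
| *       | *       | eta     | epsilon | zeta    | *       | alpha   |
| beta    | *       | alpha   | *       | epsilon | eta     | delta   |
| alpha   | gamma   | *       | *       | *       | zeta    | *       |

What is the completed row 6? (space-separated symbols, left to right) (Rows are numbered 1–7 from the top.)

At row 1, column 4: row 1 has {alpha,gamma,delta,zeta}; column 4 has {beta,epsilon,zeta}; that leaves eta.
At row 6, column 2: row 6 has {alpha,beta,delta,epsilon,eta}; column 2 has {alpha,gamma,epsilon}; that leaves zeta.
At row 6, column 4: row 6 has {alpha,beta,delta,epsilon,zeta,eta}; column 4 has {beta,epsilon,zeta,eta}; that leaves gamma.

beta zeta alpha gamma epsilon eta delta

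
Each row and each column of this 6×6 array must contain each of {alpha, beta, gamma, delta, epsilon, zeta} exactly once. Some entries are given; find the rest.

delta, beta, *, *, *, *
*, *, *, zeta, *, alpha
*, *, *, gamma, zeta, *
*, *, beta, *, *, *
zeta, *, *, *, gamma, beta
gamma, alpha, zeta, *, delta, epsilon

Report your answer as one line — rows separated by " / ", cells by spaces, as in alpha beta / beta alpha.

(r3,c6) = delta
(r6,c4) = beta
(r3,c2) = epsilon
(r3,c3) = alpha
(r5,c2) = delta
(r5,c3) = epsilon
(r5,c4) = alpha
(r1,c3) = gamma
(r1,c4) = epsilon
(r1,c5) = alpha
(r1,c6) = zeta
(r2,c2) = gamma
(r2,c3) = delta
(r3,c1) = beta
(r4,c2) = zeta
(r4,c4) = delta
(r4,c5) = epsilon
(r4,c6) = gamma
(r2,c1) = epsilon
(r2,c5) = beta
(r4,c1) = alpha

delta beta gamma epsilon alpha zeta / epsilon gamma delta zeta beta alpha / beta epsilon alpha gamma zeta delta / alpha zeta beta delta epsilon gamma / zeta delta epsilon alpha gamma beta / gamma alpha zeta beta delta epsilon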